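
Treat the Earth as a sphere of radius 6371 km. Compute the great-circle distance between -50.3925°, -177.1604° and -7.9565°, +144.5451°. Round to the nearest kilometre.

Δλ = 144.5451 − -177.1604 = 321.7055°; wrapped into (−180°, 180°]: -38.2945°.
Δφ = -7.9565 − -50.3925 = 42.4360°.
a = sin²(Δφ/2) + cos φ₁ · cos φ₂ · sin²(Δλ/2) = 0.198910.
c = 2·atan2(√a, √(1−a)) = 0.92457 rad → d = 6371·c ≈ 5890.42 km.

5890 km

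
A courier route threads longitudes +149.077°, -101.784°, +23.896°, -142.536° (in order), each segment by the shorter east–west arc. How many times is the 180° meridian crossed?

Leg 1: +149.077° → -101.784°, shortest Δλ = 109.139° (east) — crosses 180°.
Leg 2: -101.784° → +23.896°, shortest Δλ = 125.68° (east) — does not cross 180°.
Leg 3: +23.896° → -142.536°, shortest Δλ = -166.432° (west) — does not cross 180°.
Total crossings: 1.

1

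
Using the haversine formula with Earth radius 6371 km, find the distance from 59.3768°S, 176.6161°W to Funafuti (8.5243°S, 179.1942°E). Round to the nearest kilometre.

5666 km

Δλ = 179.1942 − -176.6161 = 355.8103°; wrapped into (−180°, 180°]: -4.1897°.
Δφ = -8.5243 − -59.3768 = 50.8525°.
a = sin²(Δφ/2) + cos φ₁ · cos φ₂ · sin²(Δλ/2) = 0.185014.
c = 2·atan2(√a, √(1−a)) = 0.88928 rad → d = 6371·c ≈ 5665.59 km.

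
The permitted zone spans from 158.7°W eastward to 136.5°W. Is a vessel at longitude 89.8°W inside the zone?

Band width going east from -158.7° to -136.5°: ((-136.5 − -158.7) mod 360) = 22.2°.
Offset of -89.8° east of the west edge: ((-89.8 − -158.7) mod 360) = 68.9°.
68.9° > 22.2° ⇒ outside.

No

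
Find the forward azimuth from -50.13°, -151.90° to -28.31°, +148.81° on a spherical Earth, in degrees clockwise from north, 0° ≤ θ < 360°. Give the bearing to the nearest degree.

273°

Δλ = 148.81 − -151.90 = 300.71°; wrapped into (−180°, 180°]: -59.29°.
θ = atan2( sin Δλ · cos φ₂ , cos φ₁ · sin φ₂ − sin φ₁ · cos φ₂ · cos Δλ )
  = atan2(-0.75693, 0.04107) = -86.895° → normalised to [0°, 360°): 273.105°.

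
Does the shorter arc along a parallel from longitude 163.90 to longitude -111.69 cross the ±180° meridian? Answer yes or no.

Yes

Naïve |-111.69 − 163.90| = 275.59° > 180°, so the shorter arc goes the other way round — across 180°.
Signed shortest Δλ = ((-111.69 − 163.90 + 180) mod 360) − 180 = 84.41°.
Going east by 84.41° from +163.90° passes through 180° before reaching -111.69°.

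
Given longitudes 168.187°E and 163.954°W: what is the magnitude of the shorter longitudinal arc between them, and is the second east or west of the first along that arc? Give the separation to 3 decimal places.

27.859° east

Raw difference: -163.954 − 168.187 = -332.141°.
Normalise into (−180°, 180°]: -332.141° + 360° = 27.859°.
Positive ⇒ the second point lies to the east; separation 27.859°.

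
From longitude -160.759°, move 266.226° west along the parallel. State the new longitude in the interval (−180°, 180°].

Start at -160.759°; shift −266.226° → -426.985°.
-426.985° lies outside (−180°, 180°]; add 360° → -66.985°.

-66.985°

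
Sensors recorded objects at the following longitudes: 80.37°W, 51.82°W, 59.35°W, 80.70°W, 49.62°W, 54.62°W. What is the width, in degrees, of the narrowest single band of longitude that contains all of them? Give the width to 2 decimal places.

31.08°

Sort the longitudes: -80.70°, -80.37°, -59.35°, -54.62°, -51.82°, -49.62°.
Eastward gaps between consecutive values (wrapping around): 0.33°, 21.02°, 4.73°, 2.80°, 2.20°, 328.92°.
Largest gap = 328.92° ⇒ minimal covering band is its complement: 360° − 328.92° = 31.08°.
Band runs from -80.70° eastward to -49.62°.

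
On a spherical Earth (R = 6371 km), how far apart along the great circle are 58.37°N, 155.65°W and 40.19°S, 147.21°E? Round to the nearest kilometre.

12164 km

Δλ = 147.21 − -155.65 = 302.86°; wrapped into (−180°, 180°]: -57.14°.
Δφ = -40.19 − 58.37 = -98.56°.
a = sin²(Δφ/2) + cos φ₁ · cos φ₂ · sin²(Δλ/2) = 0.666046.
c = 2·atan2(√a, √(1−a)) = 1.90932 rad → d = 6371·c ≈ 12164.26 km.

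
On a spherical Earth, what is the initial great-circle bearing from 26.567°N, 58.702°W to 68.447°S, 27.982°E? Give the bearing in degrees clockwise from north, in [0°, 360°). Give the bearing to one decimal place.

Δλ = 27.982 − -58.702 = 86.684°.
θ = atan2( sin Δλ · cos φ₂ , cos φ₁ · sin φ₂ − sin φ₁ · cos φ₂ · cos Δλ )
  = atan2(0.36675, -0.84138) = 156.448° → normalised to [0°, 360°): 156.448°.

156.4°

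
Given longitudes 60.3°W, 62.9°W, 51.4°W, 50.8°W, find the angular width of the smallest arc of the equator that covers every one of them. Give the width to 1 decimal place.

12.1°

Sort the longitudes: -62.9°, -60.3°, -51.4°, -50.8°.
Eastward gaps between consecutive values (wrapping around): 2.6°, 8.9°, 0.6°, 347.9°.
Largest gap = 347.9° ⇒ minimal covering band is its complement: 360° − 347.9° = 12.1°.
Band runs from -62.9° eastward to -50.8°.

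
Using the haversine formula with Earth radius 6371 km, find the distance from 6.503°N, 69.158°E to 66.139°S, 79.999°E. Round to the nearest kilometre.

8125 km

Δλ = 79.999 − 69.158 = 10.841°.
Δφ = -66.139 − 6.503 = -72.642°.
a = sin²(Δφ/2) + cos φ₁ · cos φ₂ · sin²(Δλ/2) = 0.354416.
c = 2·atan2(√a, √(1−a)) = 1.27535 rad → d = 6371·c ≈ 8125.25 km.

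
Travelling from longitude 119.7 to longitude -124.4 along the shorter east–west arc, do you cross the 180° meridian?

Naïve |-124.4 − 119.7| = 244.1° > 180°, so the shorter arc goes the other way round — across 180°.
Signed shortest Δλ = ((-124.4 − 119.7 + 180) mod 360) − 180 = 115.9°.
Going east by 115.9° from +119.7° passes through 180° before reaching -124.4°.

Yes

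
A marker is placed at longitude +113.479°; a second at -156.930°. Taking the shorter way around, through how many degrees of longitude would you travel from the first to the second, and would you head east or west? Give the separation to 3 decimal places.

Raw difference: -156.930 − 113.479 = -270.409°.
Normalise into (−180°, 180°]: -270.409° + 360° = 89.591°.
Positive ⇒ the second point lies to the east; separation 89.591°.

89.591° east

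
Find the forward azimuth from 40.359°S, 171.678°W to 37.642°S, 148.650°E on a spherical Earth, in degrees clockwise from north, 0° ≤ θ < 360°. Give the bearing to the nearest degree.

Δλ = 148.650 − -171.678 = 320.328°; wrapped into (−180°, 180°]: -39.672°.
θ = atan2( sin Δλ · cos φ₂ , cos φ₁ · sin φ₂ − sin φ₁ · cos φ₂ · cos Δλ )
  = atan2(-0.50551, -0.07068) = -97.960° → normalised to [0°, 360°): 262.040°.

262°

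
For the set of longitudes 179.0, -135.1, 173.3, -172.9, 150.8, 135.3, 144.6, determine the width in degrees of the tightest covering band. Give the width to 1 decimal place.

89.6°

Sort the longitudes: -172.9°, -135.1°, +135.3°, +144.6°, +150.8°, +173.3°, +179.0°.
Eastward gaps between consecutive values (wrapping around): 37.8°, 270.4°, 9.3°, 6.2°, 22.5°, 5.7°, 8.1°.
Largest gap = 270.4° ⇒ minimal covering band is its complement: 360° − 270.4° = 89.6°.
Band runs from +135.3° eastward to -135.1°, crossing the antimeridian.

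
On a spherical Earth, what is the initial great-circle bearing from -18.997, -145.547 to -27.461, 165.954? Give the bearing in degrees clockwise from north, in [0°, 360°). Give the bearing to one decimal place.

Δλ = 165.954 − -145.547 = 311.501°; wrapped into (−180°, 180°]: -48.499°.
θ = atan2( sin Δλ · cos φ₂ , cos φ₁ · sin φ₂ − sin φ₁ · cos φ₂ · cos Δλ )
  = atan2(-0.66456, -0.24463) = -110.209° → normalised to [0°, 360°): 249.791°.

249.8°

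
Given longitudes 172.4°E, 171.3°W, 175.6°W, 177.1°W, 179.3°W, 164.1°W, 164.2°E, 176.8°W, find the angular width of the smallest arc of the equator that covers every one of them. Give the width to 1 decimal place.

31.7°

Sort the longitudes: -179.3°, -177.1°, -176.8°, -175.6°, -171.3°, -164.1°, +164.2°, +172.4°.
Eastward gaps between consecutive values (wrapping around): 2.2°, 0.3°, 1.2°, 4.3°, 7.2°, 328.3°, 8.2°, 8.3°.
Largest gap = 328.3° ⇒ minimal covering band is its complement: 360° − 328.3° = 31.7°.
Band runs from +164.2° eastward to -164.1°, crossing the antimeridian.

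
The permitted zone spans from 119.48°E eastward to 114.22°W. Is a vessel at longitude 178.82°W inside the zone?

Yes

Band width going east from +119.48° to -114.22°: ((-114.22 − 119.48) mod 360) = 126.30°.
Offset of -178.82° east of the west edge: ((-178.82 − 119.48) mod 360) = 61.70°.
61.70° ≤ 126.30° ⇒ inside.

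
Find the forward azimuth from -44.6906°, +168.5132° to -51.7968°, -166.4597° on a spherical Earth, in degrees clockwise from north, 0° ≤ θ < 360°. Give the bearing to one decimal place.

Δλ = -166.4597 − 168.5132 = -334.9729°; wrapped into (−180°, 180°]: 25.0271°.
θ = atan2( sin Δλ · cos φ₂ , cos φ₁ · sin φ₂ − sin φ₁ · cos φ₂ · cos Δλ )
  = atan2(0.26163, -0.16455) = 122.167° → normalised to [0°, 360°): 122.167°.

122.2°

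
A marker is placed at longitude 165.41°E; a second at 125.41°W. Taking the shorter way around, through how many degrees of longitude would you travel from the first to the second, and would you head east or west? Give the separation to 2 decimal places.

Raw difference: -125.41 − 165.41 = -290.82°.
Normalise into (−180°, 180°]: -290.82° + 360° = 69.18°.
Positive ⇒ the second point lies to the east; separation 69.18°.

69.18° east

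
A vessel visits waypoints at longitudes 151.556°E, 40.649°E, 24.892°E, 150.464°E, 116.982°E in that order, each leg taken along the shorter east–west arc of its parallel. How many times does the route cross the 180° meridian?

0

Leg 1: +151.556° → +40.649°, shortest Δλ = -110.907° (west) — does not cross 180°.
Leg 2: +40.649° → +24.892°, shortest Δλ = -15.757° (west) — does not cross 180°.
Leg 3: +24.892° → +150.464°, shortest Δλ = 125.572° (east) — does not cross 180°.
Leg 4: +150.464° → +116.982°, shortest Δλ = -33.482° (west) — does not cross 180°.
Total crossings: 0.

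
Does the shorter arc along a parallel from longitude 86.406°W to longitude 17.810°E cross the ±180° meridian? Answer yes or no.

Signed shortest Δλ = ((17.810 − -86.406 + 180) mod 360) − 180 = 104.216°.
Going east by 104.216° from -86.406° reaches +17.810° without touching 180°.

No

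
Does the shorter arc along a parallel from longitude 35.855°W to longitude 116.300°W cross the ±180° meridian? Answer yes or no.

No

Signed shortest Δλ = ((-116.300 − -35.855 + 180) mod 360) − 180 = -80.445°.
Going west by 80.445° from -35.855° reaches -116.300° without touching 180°.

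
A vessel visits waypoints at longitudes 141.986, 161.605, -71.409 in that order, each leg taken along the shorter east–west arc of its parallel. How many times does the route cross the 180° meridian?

Leg 1: +141.986° → +161.605°, shortest Δλ = 19.619° (east) — does not cross 180°.
Leg 2: +161.605° → -71.409°, shortest Δλ = 126.986° (east) — crosses 180°.
Total crossings: 1.

1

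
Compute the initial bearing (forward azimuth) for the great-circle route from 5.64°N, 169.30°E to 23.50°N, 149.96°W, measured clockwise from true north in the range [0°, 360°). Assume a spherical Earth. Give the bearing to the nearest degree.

61°

Δλ = -149.96 − 169.30 = -319.26°; wrapped into (−180°, 180°]: 40.74°.
θ = atan2( sin Δλ · cos φ₂ , cos φ₁ · sin φ₂ − sin φ₁ · cos φ₂ · cos Δλ )
  = atan2(0.59850, 0.32853) = 61.236° → normalised to [0°, 360°): 61.236°.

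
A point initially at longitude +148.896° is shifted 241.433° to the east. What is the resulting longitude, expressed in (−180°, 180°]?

+30.329°

Start at +148.896°; shift +241.433° → +390.329°.
+390.329° lies outside (−180°, 180°]; subtract 360° → +30.329°.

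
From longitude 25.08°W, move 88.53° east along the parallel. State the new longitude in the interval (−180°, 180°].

Start at -25.08°; shift +88.53° → +63.45°.
+63.45° already lies in (−180°, 180°].

63.45°E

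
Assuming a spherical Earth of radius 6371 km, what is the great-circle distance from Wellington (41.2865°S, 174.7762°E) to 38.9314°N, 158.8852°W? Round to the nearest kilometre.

Δλ = -158.8852 − 174.7762 = -333.6614°; wrapped into (−180°, 180°]: 26.3386°.
Δφ = 38.9314 − -41.2865 = 80.2179°.
a = sin²(Δφ/2) + cos φ₁ · cos φ₂ · sin²(Δλ/2) = 0.445390.
c = 2·atan2(√a, √(1−a)) = 1.46136 rad → d = 6371·c ≈ 9310.31 km.

9310 km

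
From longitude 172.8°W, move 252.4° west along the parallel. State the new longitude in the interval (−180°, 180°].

Start at -172.8°; shift −252.4° → -425.2°.
-425.2° lies outside (−180°, 180°]; add 360° → -65.2°.

65.2°W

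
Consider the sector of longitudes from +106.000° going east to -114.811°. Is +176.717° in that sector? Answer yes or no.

Band width going east from +106.000° to -114.811°: ((-114.811 − 106.000) mod 360) = 139.189°.
Offset of +176.717° east of the west edge: ((176.717 − 106.000) mod 360) = 70.717°.
70.717° ≤ 139.189° ⇒ inside.

Yes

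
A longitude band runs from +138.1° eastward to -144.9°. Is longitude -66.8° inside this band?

No

Band width going east from +138.1° to -144.9°: ((-144.9 − 138.1) mod 360) = 77.0°.
Offset of -66.8° east of the west edge: ((-66.8 − 138.1) mod 360) = 155.1°.
155.1° > 77.0° ⇒ outside.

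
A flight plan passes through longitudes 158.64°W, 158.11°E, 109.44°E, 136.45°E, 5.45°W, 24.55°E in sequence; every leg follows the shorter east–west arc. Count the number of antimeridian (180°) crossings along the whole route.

1

Leg 1: -158.64° → +158.11°, shortest Δλ = -43.25° (west) — crosses 180°.
Leg 2: +158.11° → +109.44°, shortest Δλ = -48.67° (west) — does not cross 180°.
Leg 3: +109.44° → +136.45°, shortest Δλ = 27.01° (east) — does not cross 180°.
Leg 4: +136.45° → -5.45°, shortest Δλ = -141.9° (west) — does not cross 180°.
Leg 5: -5.45° → +24.55°, shortest Δλ = 30.0° (east) — does not cross 180°.
Total crossings: 1.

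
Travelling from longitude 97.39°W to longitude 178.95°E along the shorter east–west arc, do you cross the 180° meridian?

Naïve |178.95 − -97.39| = 276.34° > 180°, so the shorter arc goes the other way round — across 180°.
Signed shortest Δλ = ((178.95 − -97.39 + 180) mod 360) − 180 = -83.66°.
Going west by 83.66° from -97.39° passes through 180° before reaching +178.95°.

Yes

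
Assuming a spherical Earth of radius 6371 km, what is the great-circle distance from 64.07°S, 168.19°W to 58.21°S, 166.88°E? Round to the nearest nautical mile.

Δλ = 166.88 − -168.19 = 335.07°; wrapped into (−180°, 180°]: -24.93°.
Δφ = -58.21 − -64.07 = 5.86°.
a = sin²(Δφ/2) + cos φ₁ · cos φ₂ · sin²(Δλ/2) = 0.013345.
c = 2·atan2(√a, √(1−a)) = 0.23156 rad → d = 6371·c ≈ 1475.25 km ≈ 796.57 nmi.

797 nmi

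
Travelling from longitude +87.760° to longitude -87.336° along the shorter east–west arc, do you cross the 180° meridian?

No

Signed shortest Δλ = ((-87.336 − 87.760 + 180) mod 360) − 180 = -175.096°.
Going west by 175.096° from +87.760° reaches -87.336° without touching 180°.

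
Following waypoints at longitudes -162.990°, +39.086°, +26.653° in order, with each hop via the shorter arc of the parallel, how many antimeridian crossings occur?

1

Leg 1: -162.990° → +39.086°, shortest Δλ = -157.924° (west) — crosses 180°.
Leg 2: +39.086° → +26.653°, shortest Δλ = -12.433° (west) — does not cross 180°.
Total crossings: 1.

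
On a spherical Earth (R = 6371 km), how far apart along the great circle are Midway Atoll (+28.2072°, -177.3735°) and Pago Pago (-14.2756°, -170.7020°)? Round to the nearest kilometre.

Δλ = -170.7020 − -177.3735 = 6.6715°.
Δφ = -14.2756 − 28.2072 = -42.4828°.
a = sin²(Δφ/2) + cos φ₁ · cos φ₂ · sin²(Δλ/2) = 0.134151.
c = 2·atan2(√a, √(1−a)) = 0.74999 rad → d = 6371·c ≈ 4778.17 km.

4778 km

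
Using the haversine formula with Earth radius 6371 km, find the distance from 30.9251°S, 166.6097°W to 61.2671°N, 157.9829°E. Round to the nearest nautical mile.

Δλ = 157.9829 − -166.6097 = 324.5926°; wrapped into (−180°, 180°]: -35.4074°.
Δφ = 61.2671 − -30.9251 = 92.1922°.
a = sin²(Δφ/2) + cos φ₁ · cos φ₂ · sin²(Δλ/2) = 0.557261.
c = 2·atan2(√a, √(1−a)) = 1.68557 rad → d = 6371·c ≈ 10738.76 km ≈ 5798.47 nmi.

5798 nmi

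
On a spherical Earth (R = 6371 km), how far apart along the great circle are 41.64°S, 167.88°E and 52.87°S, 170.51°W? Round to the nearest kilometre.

2041 km

Δλ = -170.51 − 167.88 = -338.39°; wrapped into (−180°, 180°]: 21.61°.
Δφ = -52.87 − -41.64 = -11.23°.
a = sin²(Δφ/2) + cos φ₁ · cos φ₂ · sin²(Δλ/2) = 0.025427.
c = 2·atan2(√a, √(1−a)) = 0.32028 rad → d = 6371·c ≈ 2040.53 km.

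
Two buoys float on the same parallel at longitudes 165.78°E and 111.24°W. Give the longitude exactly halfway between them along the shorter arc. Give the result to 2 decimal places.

152.73°W

Signed shortest Δλ from +165.78° to -111.24° is +82.98°.
Midpoint longitude = +165.78° + (+82.98°)/2 = +165.78° + 41.49° = +207.27°.
Normalise into (−180°, 180°]: -152.73°.
(The naïve average (+165.78 + -111.24)/2 = 27.27° is on the wrong side of the globe.)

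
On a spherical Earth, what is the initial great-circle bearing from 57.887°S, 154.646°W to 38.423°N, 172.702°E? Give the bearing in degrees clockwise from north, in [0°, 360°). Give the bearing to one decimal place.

334.6°

Δλ = 172.702 − -154.646 = 327.348°; wrapped into (−180°, 180°]: -32.652°.
θ = atan2( sin Δλ · cos φ₂ , cos φ₁ · sin φ₂ − sin φ₁ · cos φ₂ · cos Δλ )
  = atan2(-0.42270, 0.88907) = -25.428° → normalised to [0°, 360°): 334.572°.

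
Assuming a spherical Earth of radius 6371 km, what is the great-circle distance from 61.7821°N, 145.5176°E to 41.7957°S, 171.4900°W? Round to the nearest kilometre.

12146 km

Δλ = -171.4900 − 145.5176 = -317.0076°; wrapped into (−180°, 180°]: 42.9924°.
Δφ = -41.7957 − 61.7821 = -103.5778°.
a = sin²(Δφ/2) + cos φ₁ · cos φ₂ · sin²(Δλ/2) = 0.664716.
c = 2·atan2(√a, √(1−a)) = 1.90650 rad → d = 6371·c ≈ 12146.30 km.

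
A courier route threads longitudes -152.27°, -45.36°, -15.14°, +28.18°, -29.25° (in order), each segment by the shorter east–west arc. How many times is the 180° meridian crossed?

0

Leg 1: -152.27° → -45.36°, shortest Δλ = 106.91° (east) — does not cross 180°.
Leg 2: -45.36° → -15.14°, shortest Δλ = 30.22° (east) — does not cross 180°.
Leg 3: -15.14° → +28.18°, shortest Δλ = 43.32° (east) — does not cross 180°.
Leg 4: +28.18° → -29.25°, shortest Δλ = -57.43° (west) — does not cross 180°.
Total crossings: 0.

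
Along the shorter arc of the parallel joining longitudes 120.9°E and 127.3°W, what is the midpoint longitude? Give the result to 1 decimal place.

Signed shortest Δλ from +120.9° to -127.3° is +111.8°.
Midpoint longitude = +120.9° + (+111.8°)/2 = +120.9° + 55.9° = +176.8°.
(The naïve average (+120.9 + -127.3)/2 = -3.2° is on the wrong side of the globe.)

176.8°E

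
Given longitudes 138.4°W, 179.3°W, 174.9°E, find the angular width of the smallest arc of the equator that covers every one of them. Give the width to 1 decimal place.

46.7°

Sort the longitudes: -179.3°, -138.4°, +174.9°.
Eastward gaps between consecutive values (wrapping around): 40.9°, 313.3°, 5.8°.
Largest gap = 313.3° ⇒ minimal covering band is its complement: 360° − 313.3° = 46.7°.
Band runs from +174.9° eastward to -138.4°, crossing the antimeridian.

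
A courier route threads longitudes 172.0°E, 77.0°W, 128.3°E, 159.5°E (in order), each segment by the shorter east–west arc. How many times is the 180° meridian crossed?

Leg 1: +172.0° → -77.0°, shortest Δλ = 111.0° (east) — crosses 180°.
Leg 2: -77.0° → +128.3°, shortest Δλ = -154.7° (west) — crosses 180°.
Leg 3: +128.3° → +159.5°, shortest Δλ = 31.2° (east) — does not cross 180°.
Total crossings: 2.

2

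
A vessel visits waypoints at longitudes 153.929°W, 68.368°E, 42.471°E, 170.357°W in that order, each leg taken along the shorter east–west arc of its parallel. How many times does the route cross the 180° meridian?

Leg 1: -153.929° → +68.368°, shortest Δλ = -137.703° (west) — crosses 180°.
Leg 2: +68.368° → +42.471°, shortest Δλ = -25.897° (west) — does not cross 180°.
Leg 3: +42.471° → -170.357°, shortest Δλ = 147.172° (east) — crosses 180°.
Total crossings: 2.

2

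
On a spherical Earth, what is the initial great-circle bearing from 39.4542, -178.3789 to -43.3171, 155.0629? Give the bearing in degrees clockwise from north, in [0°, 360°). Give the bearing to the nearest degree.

Δλ = 155.0629 − -178.3789 = 333.4418°; wrapped into (−180°, 180°]: -26.5582°.
θ = atan2( sin Δλ · cos φ₂ , cos φ₁ · sin φ₂ − sin φ₁ · cos φ₂ · cos Δλ )
  = atan2(-0.32530, -0.94327) = -160.972° → normalised to [0°, 360°): 199.028°.

199°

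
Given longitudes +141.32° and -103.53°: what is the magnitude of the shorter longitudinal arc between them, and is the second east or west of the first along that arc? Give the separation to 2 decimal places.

115.15° east

Raw difference: -103.53 − 141.32 = -244.85°.
Normalise into (−180°, 180°]: -244.85° + 360° = 115.15°.
Positive ⇒ the second point lies to the east; separation 115.15°.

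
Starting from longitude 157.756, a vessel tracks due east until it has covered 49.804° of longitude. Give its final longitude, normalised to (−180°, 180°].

-152.440°

Start at +157.756°; shift +49.804° → +207.560°.
+207.560° lies outside (−180°, 180°]; subtract 360° → -152.440°.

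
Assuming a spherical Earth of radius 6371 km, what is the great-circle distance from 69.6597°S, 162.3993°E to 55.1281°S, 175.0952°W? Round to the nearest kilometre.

Δλ = -175.0952 − 162.3993 = -337.4945°; wrapped into (−180°, 180°]: 22.5055°.
Δφ = -55.1281 − -69.6597 = 14.5316°.
a = sin²(Δφ/2) + cos φ₁ · cos φ₂ · sin²(Δλ/2) = 0.023563.
c = 2·atan2(√a, √(1−a)) = 0.30822 rad → d = 6371·c ≈ 1963.69 km.

1964 km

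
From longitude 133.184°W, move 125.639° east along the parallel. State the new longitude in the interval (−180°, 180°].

7.545°W

Start at -133.184°; shift +125.639° → -7.545°.
-7.545° already lies in (−180°, 180°].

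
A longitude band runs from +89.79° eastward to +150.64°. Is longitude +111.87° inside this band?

Yes

Band width going east from +89.79° to +150.64°: ((150.64 − 89.79) mod 360) = 60.85°.
Offset of +111.87° east of the west edge: ((111.87 − 89.79) mod 360) = 22.08°.
22.08° ≤ 60.85° ⇒ inside.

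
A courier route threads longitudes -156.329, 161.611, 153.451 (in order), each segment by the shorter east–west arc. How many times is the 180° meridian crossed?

Leg 1: -156.329° → +161.611°, shortest Δλ = -42.06° (west) — crosses 180°.
Leg 2: +161.611° → +153.451°, shortest Δλ = -8.16° (west) — does not cross 180°.
Total crossings: 1.

1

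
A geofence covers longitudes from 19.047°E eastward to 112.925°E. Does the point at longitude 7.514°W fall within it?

Band width going east from +19.047° to +112.925°: ((112.925 − 19.047) mod 360) = 93.878°.
Offset of -7.514° east of the west edge: ((-7.514 − 19.047) mod 360) = 333.439°.
333.439° > 93.878° ⇒ outside.

No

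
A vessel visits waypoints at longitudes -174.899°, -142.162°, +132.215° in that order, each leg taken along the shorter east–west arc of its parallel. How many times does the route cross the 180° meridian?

1

Leg 1: -174.899° → -142.162°, shortest Δλ = 32.737° (east) — does not cross 180°.
Leg 2: -142.162° → +132.215°, shortest Δλ = -85.623° (west) — crosses 180°.
Total crossings: 1.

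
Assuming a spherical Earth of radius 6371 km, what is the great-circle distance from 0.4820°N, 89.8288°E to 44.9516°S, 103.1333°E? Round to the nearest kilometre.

5220 km

Δλ = 103.1333 − 89.8288 = 13.3045°.
Δφ = -44.9516 − 0.4820 = -45.4336°.
a = sin²(Δφ/2) + cos φ₁ · cos φ₂ · sin²(Δλ/2) = 0.158629.
c = 2·atan2(√a, √(1−a)) = 0.81929 rad → d = 6371·c ≈ 5219.68 km.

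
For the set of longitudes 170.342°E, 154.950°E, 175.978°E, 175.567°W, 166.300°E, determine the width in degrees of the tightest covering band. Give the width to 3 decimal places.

29.483°

Sort the longitudes: -175.567°, +154.950°, +166.300°, +170.342°, +175.978°.
Eastward gaps between consecutive values (wrapping around): 330.517°, 11.350°, 4.042°, 5.636°, 8.455°.
Largest gap = 330.517° ⇒ minimal covering band is its complement: 360° − 330.517° = 29.483°.
Band runs from +154.950° eastward to -175.567°, crossing the antimeridian.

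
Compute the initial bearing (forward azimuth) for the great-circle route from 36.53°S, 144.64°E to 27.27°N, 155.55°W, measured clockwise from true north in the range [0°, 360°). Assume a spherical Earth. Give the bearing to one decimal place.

50.5°

Δλ = -155.55 − 144.64 = -300.19°; wrapped into (−180°, 180°]: 59.81°.
θ = atan2( sin Δλ · cos φ₂ , cos φ₁ · sin φ₂ − sin φ₁ · cos φ₂ · cos Δλ )
  = atan2(0.76829, 0.63423) = 50.460° → normalised to [0°, 360°): 50.460°.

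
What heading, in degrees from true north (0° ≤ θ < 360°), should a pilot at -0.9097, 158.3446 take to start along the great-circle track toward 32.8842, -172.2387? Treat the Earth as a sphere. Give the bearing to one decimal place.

36.6°

Δλ = -172.2387 − 158.3446 = -330.5833°; wrapped into (−180°, 180°]: 29.4167°.
θ = atan2( sin Δλ · cos φ₂ , cos φ₁ · sin φ₂ − sin φ₁ · cos φ₂ · cos Δλ )
  = atan2(0.41246, 0.55449) = 36.644° → normalised to [0°, 360°): 36.644°.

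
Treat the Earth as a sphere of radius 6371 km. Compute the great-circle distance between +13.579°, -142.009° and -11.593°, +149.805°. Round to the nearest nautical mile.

4331 nmi

Δλ = 149.805 − -142.009 = 291.814°; wrapped into (−180°, 180°]: -68.186°.
Δφ = -11.593 − 13.579 = -25.172°.
a = sin²(Δφ/2) + cos φ₁ · cos φ₂ · sin²(Δλ/2) = 0.346672.
c = 2·atan2(√a, √(1−a)) = 1.25912 rad → d = 6371·c ≈ 8021.84 km ≈ 4331.45 nmi.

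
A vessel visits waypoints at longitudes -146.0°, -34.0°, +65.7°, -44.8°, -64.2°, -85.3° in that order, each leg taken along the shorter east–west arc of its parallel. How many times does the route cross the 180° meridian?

0

Leg 1: -146.0° → -34.0°, shortest Δλ = 112.0° (east) — does not cross 180°.
Leg 2: -34.0° → +65.7°, shortest Δλ = 99.7° (east) — does not cross 180°.
Leg 3: +65.7° → -44.8°, shortest Δλ = -110.5° (west) — does not cross 180°.
Leg 4: -44.8° → -64.2°, shortest Δλ = -19.4° (west) — does not cross 180°.
Leg 5: -64.2° → -85.3°, shortest Δλ = -21.1° (west) — does not cross 180°.
Total crossings: 0.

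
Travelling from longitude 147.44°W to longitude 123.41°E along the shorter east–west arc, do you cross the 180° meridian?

Yes

Naïve |123.41 − -147.44| = 270.85° > 180°, so the shorter arc goes the other way round — across 180°.
Signed shortest Δλ = ((123.41 − -147.44 + 180) mod 360) − 180 = -89.15°.
Going west by 89.15° from -147.44° passes through 180° before reaching +123.41°.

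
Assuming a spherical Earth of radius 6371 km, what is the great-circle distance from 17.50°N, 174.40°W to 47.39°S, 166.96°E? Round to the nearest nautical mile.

Δλ = 166.96 − -174.40 = 341.36°; wrapped into (−180°, 180°]: -18.64°.
Δφ = -47.39 − 17.50 = -64.89°.
a = sin²(Δφ/2) + cos φ₁ · cos φ₂ · sin²(Δλ/2) = 0.304755.
c = 2·atan2(√a, √(1−a)) = 1.16963 rad → d = 6371·c ≈ 7451.73 km ≈ 4023.61 nmi.

4024 nmi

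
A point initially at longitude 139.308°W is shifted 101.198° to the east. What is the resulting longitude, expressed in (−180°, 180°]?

Start at -139.308°; shift +101.198° → -38.110°.
-38.110° already lies in (−180°, 180°].

38.110°W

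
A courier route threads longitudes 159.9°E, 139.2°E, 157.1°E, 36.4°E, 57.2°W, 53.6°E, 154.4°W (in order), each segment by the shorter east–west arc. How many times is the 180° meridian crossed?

1

Leg 1: +159.9° → +139.2°, shortest Δλ = -20.7° (west) — does not cross 180°.
Leg 2: +139.2° → +157.1°, shortest Δλ = 17.9° (east) — does not cross 180°.
Leg 3: +157.1° → +36.4°, shortest Δλ = -120.7° (west) — does not cross 180°.
Leg 4: +36.4° → -57.2°, shortest Δλ = -93.6° (west) — does not cross 180°.
Leg 5: -57.2° → +53.6°, shortest Δλ = 110.8° (east) — does not cross 180°.
Leg 6: +53.6° → -154.4°, shortest Δλ = 152.0° (east) — crosses 180°.
Total crossings: 1.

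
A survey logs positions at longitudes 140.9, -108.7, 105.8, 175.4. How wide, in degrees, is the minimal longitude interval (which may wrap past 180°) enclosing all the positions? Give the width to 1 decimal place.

145.5°

Sort the longitudes: -108.7°, +105.8°, +140.9°, +175.4°.
Eastward gaps between consecutive values (wrapping around): 214.5°, 35.1°, 34.5°, 75.9°.
Largest gap = 214.5° ⇒ minimal covering band is its complement: 360° − 214.5° = 145.5°.
Band runs from +105.8° eastward to -108.7°, crossing the antimeridian.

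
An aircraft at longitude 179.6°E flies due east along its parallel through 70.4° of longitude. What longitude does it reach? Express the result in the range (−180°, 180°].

110.0°W

Start at +179.6°; shift +70.4° → +250.0°.
+250.0° lies outside (−180°, 180°]; subtract 360° → -110.0°.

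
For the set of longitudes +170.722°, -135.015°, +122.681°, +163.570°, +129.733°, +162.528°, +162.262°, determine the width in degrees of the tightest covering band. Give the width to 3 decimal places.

Sort the longitudes: -135.015°, +122.681°, +129.733°, +162.262°, +162.528°, +163.570°, +170.722°.
Eastward gaps between consecutive values (wrapping around): 257.696°, 7.052°, 32.529°, 0.266°, 1.042°, 7.152°, 54.263°.
Largest gap = 257.696° ⇒ minimal covering band is its complement: 360° − 257.696° = 102.304°.
Band runs from +122.681° eastward to -135.015°, crossing the antimeridian.

102.304°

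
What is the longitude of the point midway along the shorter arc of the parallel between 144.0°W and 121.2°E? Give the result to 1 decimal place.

168.6°E

Signed shortest Δλ from -144.0° to +121.2° is -94.8°.
Midpoint longitude = -144.0° + (-94.8°)/2 = -144.0° − 47.4° = -191.4°.
Normalise into (−180°, 180°]: +168.6°.
(The naïve average (-144.0 + +121.2)/2 = -11.4° is on the wrong side of the globe.)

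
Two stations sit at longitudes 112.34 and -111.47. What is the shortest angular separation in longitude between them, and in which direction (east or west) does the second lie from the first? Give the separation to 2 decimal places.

136.19° east

Raw difference: -111.47 − 112.34 = -223.81°.
Normalise into (−180°, 180°]: -223.81° + 360° = 136.19°.
Positive ⇒ the second point lies to the east; separation 136.19°.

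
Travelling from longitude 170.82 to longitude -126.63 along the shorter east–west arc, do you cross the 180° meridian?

Yes

Naïve |-126.63 − 170.82| = 297.45° > 180°, so the shorter arc goes the other way round — across 180°.
Signed shortest Δλ = ((-126.63 − 170.82 + 180) mod 360) − 180 = 62.55°.
Going east by 62.55° from +170.82° passes through 180° before reaching -126.63°.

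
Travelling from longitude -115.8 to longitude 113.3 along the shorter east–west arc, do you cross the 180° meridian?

Yes

Naïve |113.3 − -115.8| = 229.1° > 180°, so the shorter arc goes the other way round — across 180°.
Signed shortest Δλ = ((113.3 − -115.8 + 180) mod 360) − 180 = -130.9°.
Going west by 130.9° from -115.8° passes through 180° before reaching +113.3°.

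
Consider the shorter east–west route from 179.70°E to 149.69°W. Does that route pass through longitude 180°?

Naïve |-149.69 − 179.70| = 329.39° > 180°, so the shorter arc goes the other way round — across 180°.
Signed shortest Δλ = ((-149.69 − 179.70 + 180) mod 360) − 180 = 30.61°.
Going east by 30.61° from +179.70° passes through 180° before reaching -149.69°.

Yes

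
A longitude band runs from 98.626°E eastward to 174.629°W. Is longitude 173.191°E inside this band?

Yes

Band width going east from +98.626° to -174.629°: ((-174.629 − 98.626) mod 360) = 86.745°.
Offset of +173.191° east of the west edge: ((173.191 − 98.626) mod 360) = 74.565°.
74.565° ≤ 86.745° ⇒ inside.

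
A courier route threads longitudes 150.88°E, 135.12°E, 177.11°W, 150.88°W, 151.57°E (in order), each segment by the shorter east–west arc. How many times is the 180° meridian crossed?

Leg 1: +150.88° → +135.12°, shortest Δλ = -15.76° (west) — does not cross 180°.
Leg 2: +135.12° → -177.11°, shortest Δλ = 47.77° (east) — crosses 180°.
Leg 3: -177.11° → -150.88°, shortest Δλ = 26.23° (east) — does not cross 180°.
Leg 4: -150.88° → +151.57°, shortest Δλ = -57.55° (west) — crosses 180°.
Total crossings: 2.

2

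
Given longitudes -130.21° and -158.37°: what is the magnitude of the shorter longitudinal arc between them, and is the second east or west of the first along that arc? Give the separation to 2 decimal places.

Raw difference: -158.37 − -130.21 = -28.16°.
Normalise into (−180°, 180°]: -28.16° stays -28.16°.
Negative ⇒ the second point lies to the west; separation 28.16°.

28.16° west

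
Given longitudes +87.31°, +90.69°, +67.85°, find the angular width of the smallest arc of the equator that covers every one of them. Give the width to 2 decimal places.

Sort the longitudes: +67.85°, +87.31°, +90.69°.
Eastward gaps between consecutive values (wrapping around): 19.46°, 3.38°, 337.16°.
Largest gap = 337.16° ⇒ minimal covering band is its complement: 360° − 337.16° = 22.84°.
Band runs from +67.85° eastward to +90.69°.

22.84°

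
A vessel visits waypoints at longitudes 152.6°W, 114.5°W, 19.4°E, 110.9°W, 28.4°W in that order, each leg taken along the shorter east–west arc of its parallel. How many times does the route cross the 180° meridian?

0

Leg 1: -152.6° → -114.5°, shortest Δλ = 38.1° (east) — does not cross 180°.
Leg 2: -114.5° → +19.4°, shortest Δλ = 133.9° (east) — does not cross 180°.
Leg 3: +19.4° → -110.9°, shortest Δλ = -130.3° (west) — does not cross 180°.
Leg 4: -110.9° → -28.4°, shortest Δλ = 82.5° (east) — does not cross 180°.
Total crossings: 0.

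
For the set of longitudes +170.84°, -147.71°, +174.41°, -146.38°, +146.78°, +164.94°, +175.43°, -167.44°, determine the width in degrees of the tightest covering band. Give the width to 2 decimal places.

66.84°

Sort the longitudes: -167.44°, -147.71°, -146.38°, +146.78°, +164.94°, +170.84°, +174.41°, +175.43°.
Eastward gaps between consecutive values (wrapping around): 19.73°, 1.33°, 293.16°, 18.16°, 5.90°, 3.57°, 1.02°, 17.13°.
Largest gap = 293.16° ⇒ minimal covering band is its complement: 360° − 293.16° = 66.84°.
Band runs from +146.78° eastward to -146.38°, crossing the antimeridian.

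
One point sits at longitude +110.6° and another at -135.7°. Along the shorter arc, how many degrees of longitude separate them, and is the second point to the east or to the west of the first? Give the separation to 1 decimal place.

113.7° east

Raw difference: -135.7 − 110.6 = -246.3°.
Normalise into (−180°, 180°]: -246.3° + 360° = 113.7°.
Positive ⇒ the second point lies to the east; separation 113.7°.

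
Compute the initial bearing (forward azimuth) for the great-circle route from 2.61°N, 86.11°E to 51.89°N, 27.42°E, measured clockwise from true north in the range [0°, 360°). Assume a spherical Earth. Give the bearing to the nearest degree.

Δλ = 27.42 − 86.11 = -58.69°.
θ = atan2( sin Δλ · cos φ₂ , cos φ₁ · sin φ₂ − sin φ₁ · cos φ₂ · cos Δλ )
  = atan2(-0.52729, 0.77141) = -34.354° → normalised to [0°, 360°): 325.646°.

326°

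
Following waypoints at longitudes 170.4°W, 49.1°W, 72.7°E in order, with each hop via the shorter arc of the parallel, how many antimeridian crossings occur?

Leg 1: -170.4° → -49.1°, shortest Δλ = 121.3° (east) — does not cross 180°.
Leg 2: -49.1° → +72.7°, shortest Δλ = 121.8° (east) — does not cross 180°.
Total crossings: 0.

0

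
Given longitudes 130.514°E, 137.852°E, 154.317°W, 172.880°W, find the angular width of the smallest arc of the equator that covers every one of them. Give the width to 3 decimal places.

75.169°

Sort the longitudes: -172.880°, -154.317°, +130.514°, +137.852°.
Eastward gaps between consecutive values (wrapping around): 18.563°, 284.831°, 7.338°, 49.268°.
Largest gap = 284.831° ⇒ minimal covering band is its complement: 360° − 284.831° = 75.169°.
Band runs from +130.514° eastward to -154.317°, crossing the antimeridian.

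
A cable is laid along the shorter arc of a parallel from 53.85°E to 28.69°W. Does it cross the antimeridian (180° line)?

Signed shortest Δλ = ((-28.69 − 53.85 + 180) mod 360) − 180 = -82.54°.
Going west by 82.54° from +53.85° reaches -28.69° without touching 180°.

No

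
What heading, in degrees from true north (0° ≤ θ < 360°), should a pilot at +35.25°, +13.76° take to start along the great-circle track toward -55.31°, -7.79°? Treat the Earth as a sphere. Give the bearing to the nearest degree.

Δλ = -7.79 − 13.76 = -21.55°.
θ = atan2( sin Δλ · cos φ₂ , cos φ₁ · sin φ₂ − sin φ₁ · cos φ₂ · cos Δλ )
  = atan2(-0.20905, -0.97699) = -167.922° → normalised to [0°, 360°): 192.078°.

192°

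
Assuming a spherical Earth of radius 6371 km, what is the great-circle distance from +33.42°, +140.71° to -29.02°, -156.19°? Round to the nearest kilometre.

9606 km

Δλ = -156.19 − 140.71 = -296.90°; wrapped into (−180°, 180°]: 63.10°.
Δφ = -29.02 − 33.42 = -62.44°.
a = sin²(Δφ/2) + cos φ₁ · cos φ₂ · sin²(Δλ/2) = 0.468486.
c = 2·atan2(√a, √(1−a)) = 1.50773 rad → d = 6371·c ≈ 9605.72 km.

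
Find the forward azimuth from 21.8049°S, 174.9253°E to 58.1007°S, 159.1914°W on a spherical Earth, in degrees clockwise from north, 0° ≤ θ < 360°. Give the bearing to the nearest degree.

Δλ = -159.1914 − 174.9253 = -334.1167°; wrapped into (−180°, 180°]: 25.8833°.
θ = atan2( sin Δλ · cos φ₂ , cos φ₁ · sin φ₂ − sin φ₁ · cos φ₂ · cos Δλ )
  = atan2(0.23068, -0.61164) = 159.336° → normalised to [0°, 360°): 159.336°.

159°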